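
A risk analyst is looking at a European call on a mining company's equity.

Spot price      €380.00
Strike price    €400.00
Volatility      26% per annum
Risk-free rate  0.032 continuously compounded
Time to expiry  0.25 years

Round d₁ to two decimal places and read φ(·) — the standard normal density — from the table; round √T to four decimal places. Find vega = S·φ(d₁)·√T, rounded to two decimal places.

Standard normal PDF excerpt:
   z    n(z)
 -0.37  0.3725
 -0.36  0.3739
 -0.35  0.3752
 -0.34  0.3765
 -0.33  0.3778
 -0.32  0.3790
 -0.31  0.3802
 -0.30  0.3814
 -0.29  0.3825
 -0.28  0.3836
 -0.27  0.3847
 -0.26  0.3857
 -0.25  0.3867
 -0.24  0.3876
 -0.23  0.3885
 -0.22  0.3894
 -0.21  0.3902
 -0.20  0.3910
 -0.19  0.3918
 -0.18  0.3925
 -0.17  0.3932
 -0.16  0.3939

σ√T = 0.26 × 0.5000 = 0.1300
d₁ = [ln(380/400) + (0.032 + ½·0.26²)·0.25] / (σ√T) = (-0.0513 + 0.0164) / 0.1300 = -0.2680 which rounds to -0.27
√T = √0.25 = 0.5000
φ(d₁) = φ(-0.27) = 0.3847
vega = S·φ(d₁)·√T = 380·0.3847·0.5000 = 73.0930

73.09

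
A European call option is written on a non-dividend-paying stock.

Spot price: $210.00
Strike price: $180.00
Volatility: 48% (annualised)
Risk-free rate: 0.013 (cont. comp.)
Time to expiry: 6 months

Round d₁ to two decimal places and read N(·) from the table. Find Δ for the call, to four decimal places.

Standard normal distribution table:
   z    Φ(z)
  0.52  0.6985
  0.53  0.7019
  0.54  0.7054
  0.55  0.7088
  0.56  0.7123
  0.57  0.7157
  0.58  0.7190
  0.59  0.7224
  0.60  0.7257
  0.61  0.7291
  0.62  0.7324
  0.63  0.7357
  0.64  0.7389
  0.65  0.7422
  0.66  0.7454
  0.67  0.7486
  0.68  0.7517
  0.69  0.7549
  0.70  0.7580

σ√T = 0.48·√0.5 = 0.3394
ln(S/K) + (r + σ²/2)T = ln(210/180) + (0.013 + 0.48²/2)·0.5 = 0.1542 + 0.0641 = 0.2183
d₁ = 0.2183 / 0.3394 = 0.6430 which rounds to 0.64
N(d₁) = N(0.64) = 0.7389
Δ_call = N(d₁) = 0.7389

0.7389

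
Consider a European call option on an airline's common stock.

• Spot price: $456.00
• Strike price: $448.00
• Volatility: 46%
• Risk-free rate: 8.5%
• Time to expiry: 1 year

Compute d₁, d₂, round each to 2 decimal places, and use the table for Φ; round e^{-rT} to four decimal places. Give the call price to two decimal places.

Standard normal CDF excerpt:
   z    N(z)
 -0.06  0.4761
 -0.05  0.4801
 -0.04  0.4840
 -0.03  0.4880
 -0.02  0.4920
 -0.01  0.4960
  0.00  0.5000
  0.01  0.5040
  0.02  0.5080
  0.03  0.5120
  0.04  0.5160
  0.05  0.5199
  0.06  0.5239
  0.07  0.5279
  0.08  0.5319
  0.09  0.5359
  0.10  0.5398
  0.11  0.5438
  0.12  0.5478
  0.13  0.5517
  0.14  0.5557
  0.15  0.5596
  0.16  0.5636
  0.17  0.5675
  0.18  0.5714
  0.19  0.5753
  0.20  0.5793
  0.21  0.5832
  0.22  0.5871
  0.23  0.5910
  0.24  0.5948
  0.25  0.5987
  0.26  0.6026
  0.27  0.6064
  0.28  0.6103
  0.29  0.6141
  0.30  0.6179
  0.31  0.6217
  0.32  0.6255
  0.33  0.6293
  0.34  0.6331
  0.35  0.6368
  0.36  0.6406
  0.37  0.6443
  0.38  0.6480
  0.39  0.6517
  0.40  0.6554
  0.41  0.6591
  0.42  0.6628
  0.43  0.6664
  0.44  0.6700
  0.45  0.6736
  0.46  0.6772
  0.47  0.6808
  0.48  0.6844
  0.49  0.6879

$103.06

T = 1;  σ√T = 0.4600
d₁ = [ln(456/448) + (0.085 + 0.46²/2)·1] / 0.4600 = [0.0177 + 0.1908] / 0.4600 = 0.4533 → 0.45
d₂ = d₁ − σ√T = 0.4533 − 0.4600 = -0.0067 → -0.01
e^(−rT) = e^(−0.085·1) = 0.9185
C = 456·N(0.45) − 448·0.9185·N(-0.01) = 456·0.6736 − 448·0.9185·0.4960 = 307.1616 − 204.0980 = 103.0636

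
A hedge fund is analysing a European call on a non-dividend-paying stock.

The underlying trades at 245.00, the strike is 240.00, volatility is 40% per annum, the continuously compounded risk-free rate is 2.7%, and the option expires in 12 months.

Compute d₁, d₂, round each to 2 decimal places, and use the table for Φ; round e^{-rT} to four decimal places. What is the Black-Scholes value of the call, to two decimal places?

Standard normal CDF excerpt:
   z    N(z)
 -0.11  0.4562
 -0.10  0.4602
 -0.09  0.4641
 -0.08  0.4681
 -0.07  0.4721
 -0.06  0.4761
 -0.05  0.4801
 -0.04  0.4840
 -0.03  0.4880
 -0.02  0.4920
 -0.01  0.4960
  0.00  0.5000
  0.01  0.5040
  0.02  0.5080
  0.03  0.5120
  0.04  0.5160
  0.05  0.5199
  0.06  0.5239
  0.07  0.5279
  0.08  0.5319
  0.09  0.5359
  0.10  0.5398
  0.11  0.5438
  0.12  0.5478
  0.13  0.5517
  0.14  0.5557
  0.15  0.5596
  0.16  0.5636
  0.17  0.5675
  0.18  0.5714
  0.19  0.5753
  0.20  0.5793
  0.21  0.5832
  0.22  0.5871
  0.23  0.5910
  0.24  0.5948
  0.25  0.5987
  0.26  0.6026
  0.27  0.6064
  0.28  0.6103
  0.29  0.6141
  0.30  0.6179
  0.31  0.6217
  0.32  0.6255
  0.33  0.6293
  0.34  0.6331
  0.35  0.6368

43.89

σ√T = 0.4·√1 = 0.4000
d₁ = [ln(245/240) + (0.027 + 0.4²/2)·1] / 0.4000 = [0.0206 + 0.1070] / 0.4000 = 0.3190 ⇒ 0.32
d₂ = d₁ − σ√T = 0.3190 − 0.4000 = -0.0810 ⇒ -0.08
e^(−rT) = e^(−0.027·1) = 0.9734
C = 245·N(0.32) − 240·0.9734·N(-0.08) = 245·0.6255 − 240·0.9734·0.4681 = 153.2475 − 109.3556 = 43.8919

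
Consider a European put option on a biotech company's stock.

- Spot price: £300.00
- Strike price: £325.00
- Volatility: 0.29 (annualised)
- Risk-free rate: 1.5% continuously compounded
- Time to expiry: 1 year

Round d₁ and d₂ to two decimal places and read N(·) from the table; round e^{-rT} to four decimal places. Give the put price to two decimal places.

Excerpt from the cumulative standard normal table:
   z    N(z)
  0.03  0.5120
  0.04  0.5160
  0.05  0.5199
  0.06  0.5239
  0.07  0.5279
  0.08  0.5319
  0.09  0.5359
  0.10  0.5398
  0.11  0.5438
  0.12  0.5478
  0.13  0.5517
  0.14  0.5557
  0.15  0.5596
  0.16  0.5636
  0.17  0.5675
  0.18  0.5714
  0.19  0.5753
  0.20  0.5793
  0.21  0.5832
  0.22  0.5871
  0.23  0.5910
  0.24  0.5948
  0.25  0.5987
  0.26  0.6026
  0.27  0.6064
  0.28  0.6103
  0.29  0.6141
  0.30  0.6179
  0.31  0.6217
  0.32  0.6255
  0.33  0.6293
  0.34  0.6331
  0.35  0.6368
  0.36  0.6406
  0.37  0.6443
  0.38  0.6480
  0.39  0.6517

£46.71

σ√T = 0.29·√1 = 0.2900
ln(S/K) + (r + σ²/2)T = ln(300/325) + (0.015 + 0.29²/2)·1 = -0.0800 + 0.0570 = -0.0230
d₁ = -0.0230 / 0.2900 = -0.0793 → -0.08
d₂ = d₁ − σ√T = -0.0793 − 0.2900 = -0.3693 → -0.37
e^(−rT) = e^(−0.015·1) = 0.9851
N(−d₂) = N(0.37) = 0.6443;  N(−d₁) = N(0.08) = 0.5319
P = 325·0.9851·0.6443 − 300·0.5319 = 206.2775 − 159.5700 = 46.7075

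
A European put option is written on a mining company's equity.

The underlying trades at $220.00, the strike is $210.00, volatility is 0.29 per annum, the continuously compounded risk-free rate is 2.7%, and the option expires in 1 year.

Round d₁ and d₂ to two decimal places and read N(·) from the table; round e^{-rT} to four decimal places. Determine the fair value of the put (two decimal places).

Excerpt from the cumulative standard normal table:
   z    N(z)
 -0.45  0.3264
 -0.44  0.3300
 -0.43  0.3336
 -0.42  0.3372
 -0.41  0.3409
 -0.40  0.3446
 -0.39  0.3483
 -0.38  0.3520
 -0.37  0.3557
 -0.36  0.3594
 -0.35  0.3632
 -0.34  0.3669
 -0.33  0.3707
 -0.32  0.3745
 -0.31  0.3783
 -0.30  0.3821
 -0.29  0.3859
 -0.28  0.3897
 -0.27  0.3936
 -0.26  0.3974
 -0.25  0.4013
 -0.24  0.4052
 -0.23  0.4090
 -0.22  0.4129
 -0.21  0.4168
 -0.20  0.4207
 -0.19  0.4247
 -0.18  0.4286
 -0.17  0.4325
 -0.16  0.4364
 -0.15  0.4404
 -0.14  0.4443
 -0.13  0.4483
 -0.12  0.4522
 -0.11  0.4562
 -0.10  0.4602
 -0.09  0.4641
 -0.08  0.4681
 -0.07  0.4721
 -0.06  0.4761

σ√T = 0.29 × 1.0000 = 0.2900
ln(S/K) + (r + σ²/2)T = ln(220/210) + (0.027 + 0.29²/2)·1 = 0.0465 + 0.0691 = 0.1156
d₁ = 0.1156 / 0.2900 = 0.3985 ⇒ 0.40
d₂ = d₁ − σ√T = 0.3985 − 0.2900 = 0.1085 ⇒ 0.11
e^(−rT) = e^(−0.027·1) = 0.9734
N(−d₂) = N(-0.11) = 0.4562;  N(−d₁) = N(-0.40) = 0.3446
P = 210·0.9734·0.4562 − 220·0.3446 = 93.2537 − 75.8120 = 17.4417

$17.44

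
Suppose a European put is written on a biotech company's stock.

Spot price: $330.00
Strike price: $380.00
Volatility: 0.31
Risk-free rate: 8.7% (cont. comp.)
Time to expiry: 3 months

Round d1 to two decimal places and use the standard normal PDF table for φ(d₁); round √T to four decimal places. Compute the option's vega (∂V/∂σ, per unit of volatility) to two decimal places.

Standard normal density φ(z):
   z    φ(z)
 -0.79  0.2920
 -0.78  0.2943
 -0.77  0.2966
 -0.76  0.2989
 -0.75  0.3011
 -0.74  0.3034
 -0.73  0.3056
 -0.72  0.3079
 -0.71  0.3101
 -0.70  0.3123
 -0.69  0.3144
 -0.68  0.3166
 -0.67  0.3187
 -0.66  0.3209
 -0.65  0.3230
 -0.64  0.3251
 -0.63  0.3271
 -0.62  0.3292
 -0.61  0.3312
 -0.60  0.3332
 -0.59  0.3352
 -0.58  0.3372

σ√T = 0.31 × 0.5000 = 0.1550
d₁ = [ln(330/380) + (0.087 + 0.31²/2)·0.25] / 0.1550 = [-0.1411 + 0.0338] / 0.1550 = -0.6924 ≈ -0.69
√T = √0.25 = 0.5000
φ(d₁) = φ(-0.69) = 0.3144
vega = S·φ(d₁)·√T = 330·0.3144·0.5000 = 51.8760
(Vega is the same for a European call and put with the same parameters.)

51.88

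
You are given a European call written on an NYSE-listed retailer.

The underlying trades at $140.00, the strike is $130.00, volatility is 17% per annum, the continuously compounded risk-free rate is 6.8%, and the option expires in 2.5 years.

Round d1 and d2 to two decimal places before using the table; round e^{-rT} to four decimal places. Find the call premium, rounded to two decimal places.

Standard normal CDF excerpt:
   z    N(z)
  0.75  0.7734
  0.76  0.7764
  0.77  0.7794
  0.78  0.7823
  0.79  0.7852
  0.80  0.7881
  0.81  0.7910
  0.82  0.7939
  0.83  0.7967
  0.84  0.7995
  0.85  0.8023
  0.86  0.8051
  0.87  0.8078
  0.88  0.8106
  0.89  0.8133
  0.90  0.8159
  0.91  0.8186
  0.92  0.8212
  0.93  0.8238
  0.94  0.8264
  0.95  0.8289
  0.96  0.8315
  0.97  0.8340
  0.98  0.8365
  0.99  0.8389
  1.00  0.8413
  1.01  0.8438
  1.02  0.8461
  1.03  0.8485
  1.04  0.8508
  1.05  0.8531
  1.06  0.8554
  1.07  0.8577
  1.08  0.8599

σ√T = 0.17·√2.5 = 0.2688
d₁ = [ln(140/130) + (0.068 + 0.17²/2)·2.5] / 0.2688 = [0.0741 + 0.2061] / 0.2688 = 1.0426 ≈ 1.04
d₂ = d₁ − σ√T = 1.0426 − 0.2688 = 0.7738 ≈ 0.77
exp(−rT) = exp(−0.068·2.5) = 0.8437
C = 140·N(1.04) − 130·0.8437·N(0.77) = 140·0.8508 − 130·0.8437·0.7794 = 119.1120 − 85.4854 = 33.6266

$33.63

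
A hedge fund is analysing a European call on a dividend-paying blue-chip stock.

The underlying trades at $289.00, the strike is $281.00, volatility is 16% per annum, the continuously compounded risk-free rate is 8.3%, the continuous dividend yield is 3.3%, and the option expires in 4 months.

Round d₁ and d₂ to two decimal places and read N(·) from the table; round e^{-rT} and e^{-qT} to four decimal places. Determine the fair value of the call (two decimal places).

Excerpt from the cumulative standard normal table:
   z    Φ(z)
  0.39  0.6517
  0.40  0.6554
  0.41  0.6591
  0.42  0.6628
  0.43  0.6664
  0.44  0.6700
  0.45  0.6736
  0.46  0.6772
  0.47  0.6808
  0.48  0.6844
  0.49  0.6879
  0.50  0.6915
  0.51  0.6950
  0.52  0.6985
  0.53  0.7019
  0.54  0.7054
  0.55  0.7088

$17.51

σ√T = 0.16 × 0.5774 = 0.0924
d₁ = [ln(289/281) + (0.083 − 0.033 + ½·0.16²)·0.3333] / (σ√T) = (0.0281 + 0.0209) / 0.0924 = 0.5305 → 0.53
d₂ = 0.5305 − 0.0924 = 0.4381 → 0.44
e^(−qT) = e^(−0.033·0.3333) = 0.9891;  e^(−rT) = e^(−0.083·0.3333) = 0.9727
C = 289·0.9891·N(0.53) − 281·0.9727·N(0.44) = 289·0.9891·0.7019 − 281·0.9727·0.6700 = 200.6380 − 183.1302 = 17.5078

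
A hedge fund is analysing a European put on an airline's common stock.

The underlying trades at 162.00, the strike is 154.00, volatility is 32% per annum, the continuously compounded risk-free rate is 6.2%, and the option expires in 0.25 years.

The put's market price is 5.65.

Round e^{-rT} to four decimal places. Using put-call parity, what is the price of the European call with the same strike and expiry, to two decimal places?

exp(−rT) = exp(−0.062·0.25) = 0.9846
Put-call parity: C − P = S − K·e^(−rT) = 162 − 154·0.9846 = 162 − 151.6284 = 10.3716
C = P + (C − P) = 5.65 + (10.3716) = 16.0216

16.02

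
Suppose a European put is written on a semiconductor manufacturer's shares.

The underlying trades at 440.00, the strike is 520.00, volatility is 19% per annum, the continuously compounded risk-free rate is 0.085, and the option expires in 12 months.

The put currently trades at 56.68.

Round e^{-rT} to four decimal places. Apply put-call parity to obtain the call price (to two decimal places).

e^(−rT) = e^(−0.085·1) = 0.9185
Put-call parity: C − P = S − K·e^(−rT) = 440 − 520·0.9185 = 440 − 477.6200 = -37.6200
C = P + (C − P) = 56.68 + (-37.6200) = 19.0600

19.06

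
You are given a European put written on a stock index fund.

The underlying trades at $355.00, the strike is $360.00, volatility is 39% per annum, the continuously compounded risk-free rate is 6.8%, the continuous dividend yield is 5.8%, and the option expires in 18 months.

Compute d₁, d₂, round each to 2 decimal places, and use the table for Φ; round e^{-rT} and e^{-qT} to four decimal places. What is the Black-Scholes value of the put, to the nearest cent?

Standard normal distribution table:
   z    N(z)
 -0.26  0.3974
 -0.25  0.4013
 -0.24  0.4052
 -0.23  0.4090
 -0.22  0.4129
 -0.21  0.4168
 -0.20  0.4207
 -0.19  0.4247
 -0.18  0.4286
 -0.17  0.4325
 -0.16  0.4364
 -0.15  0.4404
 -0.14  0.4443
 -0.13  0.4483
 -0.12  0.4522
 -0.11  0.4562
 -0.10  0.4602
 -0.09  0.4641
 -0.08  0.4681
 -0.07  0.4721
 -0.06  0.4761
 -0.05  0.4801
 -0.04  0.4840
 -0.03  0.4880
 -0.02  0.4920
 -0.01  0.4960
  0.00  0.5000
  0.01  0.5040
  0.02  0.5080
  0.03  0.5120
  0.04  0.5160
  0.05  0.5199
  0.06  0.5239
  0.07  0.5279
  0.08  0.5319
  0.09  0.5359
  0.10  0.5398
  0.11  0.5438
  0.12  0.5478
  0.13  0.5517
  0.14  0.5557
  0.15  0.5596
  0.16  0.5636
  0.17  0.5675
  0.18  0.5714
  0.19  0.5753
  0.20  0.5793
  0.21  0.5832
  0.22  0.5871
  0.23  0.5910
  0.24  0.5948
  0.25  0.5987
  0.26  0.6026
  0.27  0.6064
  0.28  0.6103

σ√T = 0.39 × 1.2247 = 0.4777
d₁ = [ln(355/360) + (0.068 − 0.058 + ½·0.39²)·1.5] / (σ√T) = (-0.0140 + 0.1291) / 0.4777 = 0.2409 → 0.24
d₂ = 0.2409 − 0.4777 = -0.2367 → -0.24
e^(−qT) = e^(−0.058·1.5) = 0.9167;  e^(−rT) = e^(−0.068·1.5) = 0.9030
N(−d₂) = N(0.24) = 0.5948;  N(−d₁) = N(-0.24) = 0.4052
P = 360·0.9030·0.5948 − 355·0.9167·0.4052 = 193.3576 − 131.8636 = 61.4940

$61.49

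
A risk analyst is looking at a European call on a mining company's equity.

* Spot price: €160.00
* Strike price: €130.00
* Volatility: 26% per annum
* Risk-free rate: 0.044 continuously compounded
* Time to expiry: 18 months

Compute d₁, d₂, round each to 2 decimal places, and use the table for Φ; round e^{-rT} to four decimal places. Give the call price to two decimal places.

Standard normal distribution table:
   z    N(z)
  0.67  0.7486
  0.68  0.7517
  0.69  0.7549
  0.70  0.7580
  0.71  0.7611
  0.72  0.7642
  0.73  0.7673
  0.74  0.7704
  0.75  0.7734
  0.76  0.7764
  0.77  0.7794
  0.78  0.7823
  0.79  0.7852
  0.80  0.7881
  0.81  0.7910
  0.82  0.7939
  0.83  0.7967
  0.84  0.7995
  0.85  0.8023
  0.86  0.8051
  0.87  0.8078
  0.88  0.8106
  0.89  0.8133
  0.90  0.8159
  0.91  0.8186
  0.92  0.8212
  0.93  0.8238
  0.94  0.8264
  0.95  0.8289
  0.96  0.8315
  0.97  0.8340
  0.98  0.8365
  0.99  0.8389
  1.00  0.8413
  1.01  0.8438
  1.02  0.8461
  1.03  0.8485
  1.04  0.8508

€43.13

σ√T = 0.26·√1.5 = 0.3184
d₁ = [ln(160/130) + (0.044 + ½·0.26²)·1.5] / (σ√T) = (0.2076 + 0.1167) / 0.3184 = 1.0185 → 1.02
d₂ = 1.0185 − 0.3184 = 0.7001 → 0.70
exp(−rT) = exp(−0.044·1.5) = 0.9361
N(d₁) = N(1.02) = 0.8461;  N(d₂) = N(0.70) = 0.7580
C = 160·0.8461 − 130·0.9361·0.7580 = 135.3760 − 92.2433 = 43.1327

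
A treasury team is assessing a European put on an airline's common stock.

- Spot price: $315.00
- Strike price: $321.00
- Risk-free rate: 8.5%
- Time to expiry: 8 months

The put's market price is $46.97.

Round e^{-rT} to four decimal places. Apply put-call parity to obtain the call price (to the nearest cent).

$58.66

exp(−rT) = exp(−0.085·0.6667) = 0.9449
Put-call parity: C − P = S − K·e^(−rT) = 315 − 321·0.9449 = 315 − 303.3129 = 11.6871
C = P + (C − P) = 46.97 + (11.6871) = 58.6571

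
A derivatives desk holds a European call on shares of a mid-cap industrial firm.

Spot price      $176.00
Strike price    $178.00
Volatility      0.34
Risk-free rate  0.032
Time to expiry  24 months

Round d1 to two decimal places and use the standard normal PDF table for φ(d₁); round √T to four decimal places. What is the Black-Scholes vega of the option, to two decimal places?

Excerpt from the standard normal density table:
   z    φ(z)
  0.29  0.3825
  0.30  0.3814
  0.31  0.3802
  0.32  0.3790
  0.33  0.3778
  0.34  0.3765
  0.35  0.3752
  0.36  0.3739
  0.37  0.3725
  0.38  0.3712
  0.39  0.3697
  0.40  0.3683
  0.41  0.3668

93.39

σ√T = 0.34·√2 = 0.4808
d₁ = [ln(176/178) + (0.032 + ½·0.34²)·2] / (σ√T) = (-0.0113 + 0.1796) / 0.4808 = 0.3500 which rounds to 0.35
√T = √2 = 1.4142
φ(d₁) = φ(0.35) = 0.3752
vega = S·φ(d₁)·√T = 176·0.3752·1.4142 = 93.3870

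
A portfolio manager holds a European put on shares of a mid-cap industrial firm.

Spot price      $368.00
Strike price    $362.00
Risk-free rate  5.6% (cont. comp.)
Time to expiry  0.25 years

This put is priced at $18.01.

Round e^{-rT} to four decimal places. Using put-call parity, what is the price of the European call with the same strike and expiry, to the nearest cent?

e^(−rT) = e^(−0.056·0.25) = 0.9861
Put-call parity: C − P = S − K·e^(−rT) = 368 − 362·0.9861 = 368 − 356.9682 = 11.0318
C = P + (C − P) = 18.01 + (11.0318) = 29.0418

$29.04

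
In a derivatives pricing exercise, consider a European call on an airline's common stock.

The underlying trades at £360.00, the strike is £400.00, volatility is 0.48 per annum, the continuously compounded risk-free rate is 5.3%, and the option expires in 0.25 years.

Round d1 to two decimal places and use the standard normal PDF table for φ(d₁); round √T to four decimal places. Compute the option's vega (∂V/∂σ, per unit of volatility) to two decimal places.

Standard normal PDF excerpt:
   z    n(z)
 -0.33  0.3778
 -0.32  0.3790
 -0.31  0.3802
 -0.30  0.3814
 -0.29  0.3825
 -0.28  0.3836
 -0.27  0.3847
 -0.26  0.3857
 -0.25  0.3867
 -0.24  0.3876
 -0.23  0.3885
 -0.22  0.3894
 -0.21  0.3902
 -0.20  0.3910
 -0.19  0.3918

69.43

σ√T = 0.48 × 0.5000 = 0.2400
d₁ = [ln(360/400) + (0.053 + 0.48²/2)·0.25] / 0.2400 = [-0.1054 + 0.0420] / 0.2400 = -0.2638 ≈ -0.26
√T = √0.25 = 0.5000
φ(d₁) = φ(-0.26) = 0.3857
vega = S·φ(d₁)·√T = 360·0.3857·0.5000 = 69.4260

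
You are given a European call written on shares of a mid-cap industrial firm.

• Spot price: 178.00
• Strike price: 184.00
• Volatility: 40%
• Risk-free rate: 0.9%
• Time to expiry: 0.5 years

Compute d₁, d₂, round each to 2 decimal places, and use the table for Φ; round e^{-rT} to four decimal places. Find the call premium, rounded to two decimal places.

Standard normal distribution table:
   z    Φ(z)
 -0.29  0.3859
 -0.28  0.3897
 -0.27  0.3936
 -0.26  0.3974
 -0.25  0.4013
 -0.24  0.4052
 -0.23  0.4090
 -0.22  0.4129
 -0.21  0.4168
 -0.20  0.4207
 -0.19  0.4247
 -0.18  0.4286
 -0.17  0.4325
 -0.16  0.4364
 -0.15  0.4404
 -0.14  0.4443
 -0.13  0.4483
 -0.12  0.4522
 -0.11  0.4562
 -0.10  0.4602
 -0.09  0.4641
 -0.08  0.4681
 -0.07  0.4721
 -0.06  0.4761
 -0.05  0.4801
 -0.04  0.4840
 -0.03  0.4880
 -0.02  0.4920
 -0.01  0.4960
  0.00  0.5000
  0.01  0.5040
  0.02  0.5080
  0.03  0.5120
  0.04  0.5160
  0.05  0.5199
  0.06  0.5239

σ√T = 0.4 × 0.7071 = 0.2828
d₁ = [ln(178/184) + (0.009 + ½·0.4²)·0.5] / (σ√T) = (-0.0332 + 0.0445) / 0.2828 = 0.0401 ≈ 0.04
d₂ = 0.0401 − 0.2828 = -0.2427 ≈ -0.24
e^(−rT) = e^(−0.009·0.5) = 0.9955
N(d₁) = N(0.04) = 0.5160;  N(d₂) = N(-0.24) = 0.4052
C = 178·0.5160 − 184·0.9955·0.4052 = 91.8480 − 74.2213 = 17.6267

17.63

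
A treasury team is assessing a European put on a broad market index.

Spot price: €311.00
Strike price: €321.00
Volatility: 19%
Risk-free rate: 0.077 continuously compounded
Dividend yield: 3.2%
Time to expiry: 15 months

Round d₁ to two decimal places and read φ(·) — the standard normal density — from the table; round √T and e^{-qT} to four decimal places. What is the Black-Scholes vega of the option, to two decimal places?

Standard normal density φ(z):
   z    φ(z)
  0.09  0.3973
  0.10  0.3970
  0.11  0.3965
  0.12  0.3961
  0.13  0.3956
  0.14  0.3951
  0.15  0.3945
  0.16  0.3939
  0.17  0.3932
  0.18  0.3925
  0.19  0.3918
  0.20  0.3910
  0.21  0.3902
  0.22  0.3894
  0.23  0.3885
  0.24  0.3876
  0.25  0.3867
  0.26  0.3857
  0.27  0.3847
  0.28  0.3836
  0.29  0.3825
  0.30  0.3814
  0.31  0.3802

σ√T = 0.19·√1.25 = 0.2124
d₁ = [ln(311/321) + (0.077 − 0.032 + ½·0.19²)·1.25] / (σ√T) = (-0.0316 + 0.0788) / 0.2124 = 0.2220 → 0.22
√T = √1.25 = 1.1180
φ(d₁) = φ(0.22) = 0.3894
e^(−qT) = e^(−0.032·1.25) = 0.9608
vega = S·e^(−qT)·φ(d₁)·√T = 311·0.9608·0.3894·1.1180 = 130.0862
(The call has the same vega.)

130.09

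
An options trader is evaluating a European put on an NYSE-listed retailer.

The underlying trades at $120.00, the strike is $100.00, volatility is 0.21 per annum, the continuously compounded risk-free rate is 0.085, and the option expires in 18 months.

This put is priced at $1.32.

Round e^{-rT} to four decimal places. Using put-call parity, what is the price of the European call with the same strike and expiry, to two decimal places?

exp(−rT) = exp(−0.085·1.5) = 0.8803
Put-call parity: C − P = S − K·e^(−rT) = 120 − 100·0.8803 = 120 − 88.0300 = 31.9700
C = P + (C − P) = 1.32 + (31.9700) = 33.2900

$33.29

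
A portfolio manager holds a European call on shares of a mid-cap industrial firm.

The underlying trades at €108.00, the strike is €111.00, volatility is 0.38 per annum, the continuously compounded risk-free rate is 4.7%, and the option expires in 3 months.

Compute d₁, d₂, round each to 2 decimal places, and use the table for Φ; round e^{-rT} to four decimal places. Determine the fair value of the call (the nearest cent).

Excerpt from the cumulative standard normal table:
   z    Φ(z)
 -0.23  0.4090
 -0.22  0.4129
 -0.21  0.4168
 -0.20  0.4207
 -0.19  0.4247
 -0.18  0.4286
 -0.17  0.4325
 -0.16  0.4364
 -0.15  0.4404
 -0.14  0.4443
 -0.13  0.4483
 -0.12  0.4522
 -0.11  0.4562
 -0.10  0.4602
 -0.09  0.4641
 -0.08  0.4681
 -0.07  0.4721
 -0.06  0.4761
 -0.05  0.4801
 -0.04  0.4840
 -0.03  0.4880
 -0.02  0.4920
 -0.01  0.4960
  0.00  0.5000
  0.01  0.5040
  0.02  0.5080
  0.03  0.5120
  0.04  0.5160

€7.41

σ√T = 0.38 × 0.5000 = 0.1900
d₁ = [ln(108/111) + (0.047 + 0.38²/2)·0.25] / 0.1900 = [-0.0274 + 0.0298] / 0.1900 = 0.0126 which rounds to 0.01
d₂ = d₁ − σ√T = 0.0126 − 0.1900 = -0.1774 which rounds to -0.18
exp(−rT) = exp(−0.047·0.25) = 0.9883
N(d₁) = N(0.01) = 0.5040;  N(d₂) = N(-0.18) = 0.4286
C = 108·0.5040 − 111·0.9883·0.4286 = 54.4320 − 47.0180 = 7.4140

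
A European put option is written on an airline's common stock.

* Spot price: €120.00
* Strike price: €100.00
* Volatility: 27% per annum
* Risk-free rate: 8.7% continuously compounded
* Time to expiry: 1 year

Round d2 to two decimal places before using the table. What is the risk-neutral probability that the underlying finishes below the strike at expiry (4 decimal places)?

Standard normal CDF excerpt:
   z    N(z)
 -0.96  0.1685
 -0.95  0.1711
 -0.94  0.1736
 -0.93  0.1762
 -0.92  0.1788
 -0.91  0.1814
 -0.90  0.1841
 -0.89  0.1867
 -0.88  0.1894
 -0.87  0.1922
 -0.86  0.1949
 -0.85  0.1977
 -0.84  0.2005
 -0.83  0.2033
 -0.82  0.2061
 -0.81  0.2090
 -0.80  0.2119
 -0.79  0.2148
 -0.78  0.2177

σ√T = 0.27 × 1.0000 = 0.2700
d₁ = [ln(120/100) + (0.087 + ½·0.27²)·1] / (σ√T) = (0.1823 + 0.1235) / 0.2700 = 1.1325 ⇒ 1.13
d₂ = 1.1325 − 0.2700 = 0.8625 ⇒ 0.86
Pr(exercise) under Q = N(−d₂) = N(-0.86) = 0.1949

0.1949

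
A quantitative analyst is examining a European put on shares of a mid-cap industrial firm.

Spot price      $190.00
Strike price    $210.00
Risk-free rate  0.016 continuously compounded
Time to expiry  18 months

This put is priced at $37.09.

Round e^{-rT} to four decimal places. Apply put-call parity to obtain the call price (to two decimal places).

exp(−rT) = exp(−0.016·1.5) = 0.9763
Put-call parity: C − P = S − K·e^(−rT) = 190 − 210·0.9763 = 190 − 205.0230 = -15.0230
C = P + (C − P) = 37.09 + (-15.0230) = 22.0670

$22.07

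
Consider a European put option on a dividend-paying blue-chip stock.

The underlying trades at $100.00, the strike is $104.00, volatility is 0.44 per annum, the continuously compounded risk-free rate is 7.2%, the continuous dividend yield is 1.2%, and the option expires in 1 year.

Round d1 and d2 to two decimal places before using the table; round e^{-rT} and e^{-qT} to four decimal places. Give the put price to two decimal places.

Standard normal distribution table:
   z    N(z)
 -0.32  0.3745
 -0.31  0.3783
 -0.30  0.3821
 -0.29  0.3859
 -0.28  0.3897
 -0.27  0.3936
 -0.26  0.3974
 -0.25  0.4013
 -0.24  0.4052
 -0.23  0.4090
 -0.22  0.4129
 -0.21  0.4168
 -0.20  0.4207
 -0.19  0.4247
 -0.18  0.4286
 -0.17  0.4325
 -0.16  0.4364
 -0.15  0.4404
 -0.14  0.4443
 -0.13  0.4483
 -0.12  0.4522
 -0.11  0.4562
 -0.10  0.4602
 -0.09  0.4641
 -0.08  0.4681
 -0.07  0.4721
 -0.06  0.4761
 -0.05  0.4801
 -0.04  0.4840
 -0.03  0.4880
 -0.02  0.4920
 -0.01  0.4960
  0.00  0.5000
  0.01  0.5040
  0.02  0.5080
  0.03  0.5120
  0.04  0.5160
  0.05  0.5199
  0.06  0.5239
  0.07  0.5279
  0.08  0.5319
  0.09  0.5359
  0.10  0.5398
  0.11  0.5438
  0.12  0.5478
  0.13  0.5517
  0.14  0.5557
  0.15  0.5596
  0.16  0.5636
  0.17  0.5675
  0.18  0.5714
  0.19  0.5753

σ√T = 0.44·√1 = 0.4400
ln(S/K) + (r − q + σ²/2)T = ln(100/104) + (0.072 − 0.012 + 0.44²/2)·1 = -0.0392 + 0.1568 = 0.1176
d₁ = 0.1176 / 0.4400 = 0.2672 ≈ 0.27
d₂ = d₁ − σ√T = 0.2672 − 0.4400 = -0.1728 ≈ -0.17
exp(−qT) = exp(−0.012·1) = 0.9881;  exp(−rT) = exp(−0.072·1) = 0.9305
P = 104·0.9305·N(0.17) − 100·0.9881·N(-0.27) = 104·0.9305·0.5675 − 100·0.9881·0.3936 = 54.9181 − 38.8916 = 16.0265

$16.03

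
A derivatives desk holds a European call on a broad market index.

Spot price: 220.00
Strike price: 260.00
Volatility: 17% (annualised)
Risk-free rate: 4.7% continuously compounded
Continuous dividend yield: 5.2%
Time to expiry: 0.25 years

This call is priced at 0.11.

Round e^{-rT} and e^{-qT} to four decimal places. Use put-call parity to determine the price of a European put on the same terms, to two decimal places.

e^(−qT) = e^(−0.052·0.25) = 0.9871;  e^(−rT) = e^(−0.047·0.25) = 0.9883
Put-call parity: C − P = S·e^(−qT) − K·e^(−rT) = 220·0.9871 − 260·0.9883 = 217.1620 − 256.9580 = -39.7960
P = C − (C − P) = 0.11 − (-39.7960) = 39.9060

39.91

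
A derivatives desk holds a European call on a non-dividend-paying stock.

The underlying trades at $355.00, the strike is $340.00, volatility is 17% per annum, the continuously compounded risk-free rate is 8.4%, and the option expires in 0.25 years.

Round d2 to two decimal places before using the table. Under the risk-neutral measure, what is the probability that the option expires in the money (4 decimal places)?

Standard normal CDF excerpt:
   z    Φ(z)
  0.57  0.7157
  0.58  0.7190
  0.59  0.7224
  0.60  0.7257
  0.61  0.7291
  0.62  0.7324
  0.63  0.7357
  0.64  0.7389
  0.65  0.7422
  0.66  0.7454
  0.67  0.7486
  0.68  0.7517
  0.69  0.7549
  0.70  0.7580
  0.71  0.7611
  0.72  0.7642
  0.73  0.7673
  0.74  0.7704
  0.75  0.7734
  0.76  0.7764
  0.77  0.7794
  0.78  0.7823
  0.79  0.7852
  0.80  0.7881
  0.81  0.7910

0.7611

σ√T = 0.17·√0.25 = 0.0850
d₁ = [ln(355/340) + (0.084 + ½·0.17²)·0.25] / (σ√T) = (0.0432 + 0.0246) / 0.0850 = 0.7975 → 0.80
d₂ = 0.7975 − 0.0850 = 0.7125 → 0.71
Risk-neutral Pr[S_T > K] = N(d₂) = N(0.71) = 0.7611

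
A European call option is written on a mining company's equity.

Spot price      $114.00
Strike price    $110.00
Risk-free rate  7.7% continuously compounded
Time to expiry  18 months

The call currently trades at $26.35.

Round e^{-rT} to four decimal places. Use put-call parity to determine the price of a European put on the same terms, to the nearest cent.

$10.35

exp(−rT) = exp(−0.077·1.5) = 0.8909
Put-call parity: C − P = S − K·e^(−rT) = 114 − 110·0.8909 = 114 − 97.9990 = 16.0010
P = C − (C − P) = 26.35 − (16.0010) = 10.3490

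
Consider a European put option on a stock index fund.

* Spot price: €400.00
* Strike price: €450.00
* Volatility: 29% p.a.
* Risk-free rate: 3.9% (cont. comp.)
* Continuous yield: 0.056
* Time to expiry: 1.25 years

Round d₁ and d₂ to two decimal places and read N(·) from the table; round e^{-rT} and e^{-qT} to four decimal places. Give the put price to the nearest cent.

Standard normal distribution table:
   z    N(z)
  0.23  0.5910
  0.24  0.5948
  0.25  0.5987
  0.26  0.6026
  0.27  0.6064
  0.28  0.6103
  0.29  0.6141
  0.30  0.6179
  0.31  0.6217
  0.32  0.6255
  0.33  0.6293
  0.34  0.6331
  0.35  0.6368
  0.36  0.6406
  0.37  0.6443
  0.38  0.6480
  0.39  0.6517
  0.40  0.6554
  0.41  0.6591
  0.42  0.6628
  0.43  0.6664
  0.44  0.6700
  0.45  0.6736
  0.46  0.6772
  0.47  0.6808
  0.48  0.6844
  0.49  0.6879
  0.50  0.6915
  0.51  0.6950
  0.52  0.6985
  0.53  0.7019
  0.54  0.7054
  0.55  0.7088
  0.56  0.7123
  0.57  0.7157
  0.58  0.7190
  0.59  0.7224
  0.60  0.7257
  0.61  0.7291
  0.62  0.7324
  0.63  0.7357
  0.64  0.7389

T = 1.25;  σ√T = 0.3242
ln(S/K) + (r − q + σ²/2)T = ln(400/450) + (0.039 − 0.056 + 0.29²/2)·1.25 = -0.1178 + 0.0313 = -0.0865
d₁ = -0.0865 / 0.3242 = -0.2667 → -0.27
d₂ = d₁ − σ√T = -0.2667 − 0.3242 = -0.5909 → -0.59
exp(−qT) = exp(−0.056·1.25) = 0.9324;  exp(−rT) = exp(−0.039·1.25) = 0.9524
N(−d₂) = N(0.59) = 0.7224;  N(−d₁) = N(0.27) = 0.6064
P = 450·0.9524·0.7224 − 400·0.9324·0.6064 = 309.6062 − 226.1629 = 83.4432

€83.44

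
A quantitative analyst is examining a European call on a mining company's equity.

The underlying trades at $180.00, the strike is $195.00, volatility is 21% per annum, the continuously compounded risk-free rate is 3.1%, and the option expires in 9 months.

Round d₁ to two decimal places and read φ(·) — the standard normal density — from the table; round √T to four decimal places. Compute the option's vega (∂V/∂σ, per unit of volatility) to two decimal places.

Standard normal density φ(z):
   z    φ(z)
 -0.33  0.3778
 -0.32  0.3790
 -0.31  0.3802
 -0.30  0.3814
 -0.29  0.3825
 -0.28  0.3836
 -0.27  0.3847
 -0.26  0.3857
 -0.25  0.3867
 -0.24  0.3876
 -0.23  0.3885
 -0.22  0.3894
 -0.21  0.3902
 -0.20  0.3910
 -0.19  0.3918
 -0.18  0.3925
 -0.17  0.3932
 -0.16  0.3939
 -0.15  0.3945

σ√T = 0.21 × 0.8660 = 0.1819
d₁ = [ln(180/195) + (0.031 + ½·0.21²)·0.75] / (σ√T) = (-0.0800 + 0.0398) / 0.1819 = -0.2213 which rounds to -0.22
√T = √0.75 = 0.8660
φ(d₁) = φ(-0.22) = 0.3894
vega = S·φ(d₁)·√T = 180·0.3894·0.8660 = 60.6997
(The put has the same vega.)

60.70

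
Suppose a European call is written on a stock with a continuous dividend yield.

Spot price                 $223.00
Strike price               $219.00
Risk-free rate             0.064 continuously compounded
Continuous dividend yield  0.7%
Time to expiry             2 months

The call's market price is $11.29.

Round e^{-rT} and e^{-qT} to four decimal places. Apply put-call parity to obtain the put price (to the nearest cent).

e^(−qT) = e^(−0.007·0.1667) = 0.9988;  e^(−rT) = e^(−0.064·0.1667) = 0.9894
Put-call parity: C − P = S·e^(−qT) − K·e^(−rT) = 223·0.9988 − 219·0.9894 = 222.7324 − 216.6786 = 6.0538
P = C − (C − P) = 11.29 − (6.0538) = 5.2362

$5.24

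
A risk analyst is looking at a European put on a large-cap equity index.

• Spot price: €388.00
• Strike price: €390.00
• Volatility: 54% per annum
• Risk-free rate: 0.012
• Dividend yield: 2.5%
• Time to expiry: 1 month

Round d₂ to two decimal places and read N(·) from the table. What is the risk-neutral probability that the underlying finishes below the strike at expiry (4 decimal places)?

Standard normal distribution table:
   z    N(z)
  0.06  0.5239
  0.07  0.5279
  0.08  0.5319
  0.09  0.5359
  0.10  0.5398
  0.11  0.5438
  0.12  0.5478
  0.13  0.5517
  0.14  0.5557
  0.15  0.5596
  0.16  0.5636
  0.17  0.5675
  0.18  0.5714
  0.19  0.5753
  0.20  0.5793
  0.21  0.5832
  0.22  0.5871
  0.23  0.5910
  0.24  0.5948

0.5478

σ√T = 0.54 × 0.2887 = 0.1559
ln(S/K) + (r − q + σ²/2)T = ln(388/390) + (0.012 − 0.025 + 0.54²/2)·0.08333 = -0.0051 + 0.0111 = 0.0059
d₁ = 0.0059 / 0.1559 = 0.0380 ≈ 0.04
d₂ = d₁ − σ√T = 0.0380 − 0.1559 = -0.1179 ≈ -0.12
Risk-neutral Pr[S_T < K] = N(−d₂) = N(0.12) = 0.5478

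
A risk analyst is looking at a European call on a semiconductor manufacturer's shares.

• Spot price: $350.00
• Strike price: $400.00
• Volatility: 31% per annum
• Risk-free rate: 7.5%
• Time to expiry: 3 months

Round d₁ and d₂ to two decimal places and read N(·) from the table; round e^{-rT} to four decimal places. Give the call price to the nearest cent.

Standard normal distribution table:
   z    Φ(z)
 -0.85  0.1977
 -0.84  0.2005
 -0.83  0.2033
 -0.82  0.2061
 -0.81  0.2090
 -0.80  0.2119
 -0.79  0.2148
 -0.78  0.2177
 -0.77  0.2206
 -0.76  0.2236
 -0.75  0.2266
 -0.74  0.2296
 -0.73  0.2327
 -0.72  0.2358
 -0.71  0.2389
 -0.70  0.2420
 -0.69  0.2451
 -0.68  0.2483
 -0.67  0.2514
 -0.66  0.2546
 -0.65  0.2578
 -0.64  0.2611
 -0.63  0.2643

σ√T = 0.31·√0.25 = 0.1550
ln(S/K) + (r + σ²/2)T = ln(350/400) + (0.075 + 0.31²/2)·0.25 = -0.1335 + 0.0308 = -0.1028
d₁ = -0.1028 / 0.1550 = -0.6630 ≈ -0.66
d₂ = d₁ − σ√T = -0.6630 − 0.1550 = -0.8180 ≈ -0.82
exp(−rT) = exp(−0.075·0.25) = 0.9814
N(d₁) = N(-0.66) = 0.2546;  N(d₂) = N(-0.82) = 0.2061
C = 350·0.2546 − 400·0.9814·0.2061 = 89.1100 − 80.9066 = 8.2034

$8.20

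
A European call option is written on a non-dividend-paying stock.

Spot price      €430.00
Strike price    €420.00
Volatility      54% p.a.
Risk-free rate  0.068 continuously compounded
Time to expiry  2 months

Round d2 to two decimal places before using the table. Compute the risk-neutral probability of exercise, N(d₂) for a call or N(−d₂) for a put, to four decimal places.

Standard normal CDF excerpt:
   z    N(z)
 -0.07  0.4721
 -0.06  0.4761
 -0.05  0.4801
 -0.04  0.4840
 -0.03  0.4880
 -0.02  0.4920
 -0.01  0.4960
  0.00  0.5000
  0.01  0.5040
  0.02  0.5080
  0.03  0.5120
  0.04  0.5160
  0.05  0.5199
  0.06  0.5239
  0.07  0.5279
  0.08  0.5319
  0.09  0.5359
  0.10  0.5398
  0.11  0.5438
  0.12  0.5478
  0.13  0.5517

0.5199

σ√T = 0.54 × 0.4082 = 0.2205
d₁ = [ln(430/420) + (0.068 + ½·0.54²)·0.1667] / (σ√T) = (0.0235 + 0.0356) / 0.2205 = 0.2684 ≈ 0.27
d₂ = 0.2684 − 0.2205 = 0.0479 ≈ 0.05
Risk-neutral Pr[S_T > K] = N(d₂) = N(0.05) = 0.5199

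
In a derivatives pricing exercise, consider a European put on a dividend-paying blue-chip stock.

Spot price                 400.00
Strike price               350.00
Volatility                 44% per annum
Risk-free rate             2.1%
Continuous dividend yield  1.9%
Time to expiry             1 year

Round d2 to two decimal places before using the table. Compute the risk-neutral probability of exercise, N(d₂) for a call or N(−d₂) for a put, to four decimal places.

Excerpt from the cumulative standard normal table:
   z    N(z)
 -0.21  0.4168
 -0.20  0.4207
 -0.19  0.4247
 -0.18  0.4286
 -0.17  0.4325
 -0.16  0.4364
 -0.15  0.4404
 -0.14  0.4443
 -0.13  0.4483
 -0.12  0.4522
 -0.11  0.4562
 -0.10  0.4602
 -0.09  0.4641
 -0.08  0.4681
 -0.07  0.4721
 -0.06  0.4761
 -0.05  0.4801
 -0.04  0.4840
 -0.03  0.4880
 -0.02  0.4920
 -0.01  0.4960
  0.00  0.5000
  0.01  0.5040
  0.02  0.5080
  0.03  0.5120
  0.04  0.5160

σ√T = 0.44 × 1.0000 = 0.4400
d₁ = [ln(400/350) + (0.021 − 0.019 + ½·0.44²)·1] / (σ√T) = (0.1335 + 0.0988) / 0.4400 = 0.5280 ⇒ 0.53
d₂ = 0.5280 − 0.4400 = 0.0880 ⇒ 0.09
Risk-neutral Pr[S_T < K] = N(−d₂) = N(-0.09) = 0.4641

0.4641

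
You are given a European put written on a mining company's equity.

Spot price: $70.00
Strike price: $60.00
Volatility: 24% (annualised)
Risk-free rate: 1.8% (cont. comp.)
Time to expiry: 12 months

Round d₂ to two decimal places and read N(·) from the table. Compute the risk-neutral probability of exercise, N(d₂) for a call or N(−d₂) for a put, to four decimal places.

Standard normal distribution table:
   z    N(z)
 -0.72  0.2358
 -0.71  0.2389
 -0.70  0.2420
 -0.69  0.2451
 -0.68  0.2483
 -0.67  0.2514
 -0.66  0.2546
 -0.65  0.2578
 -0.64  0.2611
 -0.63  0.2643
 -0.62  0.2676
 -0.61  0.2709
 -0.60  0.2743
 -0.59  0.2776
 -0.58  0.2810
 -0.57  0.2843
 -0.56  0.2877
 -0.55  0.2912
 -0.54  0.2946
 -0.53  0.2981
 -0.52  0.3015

0.2743

σ√T = 0.24·√1 = 0.2400
d₁ = [ln(70/60) + (0.018 + 0.24²/2)·1] / 0.2400 = [0.1542 + 0.0468] / 0.2400 = 0.8373 → 0.84
d₂ = d₁ − σ√T = 0.8373 − 0.2400 = 0.5973 → 0.60
Pr(exercise) under Q = N(−d₂) = N(-0.60) = 0.2743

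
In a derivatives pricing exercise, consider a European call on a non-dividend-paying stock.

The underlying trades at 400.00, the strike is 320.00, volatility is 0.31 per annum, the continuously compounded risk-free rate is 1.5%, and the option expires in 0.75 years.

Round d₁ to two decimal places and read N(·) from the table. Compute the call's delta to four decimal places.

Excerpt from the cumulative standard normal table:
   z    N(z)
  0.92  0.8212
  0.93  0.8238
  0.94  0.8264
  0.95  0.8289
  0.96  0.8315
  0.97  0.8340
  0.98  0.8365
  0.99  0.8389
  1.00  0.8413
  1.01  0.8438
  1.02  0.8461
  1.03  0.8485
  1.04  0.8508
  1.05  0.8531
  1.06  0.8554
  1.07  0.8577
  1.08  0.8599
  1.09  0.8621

T = 0.75;  σ√T = 0.2685
ln(S/K) + (r + σ²/2)T = ln(400/320) + (0.015 + 0.31²/2)·0.75 = 0.2231 + 0.0473 = 0.2704
d₁ = 0.2704 / 0.2685 = 1.0073 → 1.01
N(d₁) = N(1.01) = 0.8438
Δ_call = N(d₁) = 0.8438

0.8438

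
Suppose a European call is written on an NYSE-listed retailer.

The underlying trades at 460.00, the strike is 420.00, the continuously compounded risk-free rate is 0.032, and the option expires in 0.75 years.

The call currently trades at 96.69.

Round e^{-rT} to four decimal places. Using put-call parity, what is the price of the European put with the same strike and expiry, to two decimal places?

exp(−rT) = exp(−0.032·0.75) = 0.9763
Put-call parity: C − P = S − K·e^(−rT) = 460 − 420·0.9763 = 460 − 410.0460 = 49.9540
P = C − (C − P) = 96.69 − (49.9540) = 46.7360

46.74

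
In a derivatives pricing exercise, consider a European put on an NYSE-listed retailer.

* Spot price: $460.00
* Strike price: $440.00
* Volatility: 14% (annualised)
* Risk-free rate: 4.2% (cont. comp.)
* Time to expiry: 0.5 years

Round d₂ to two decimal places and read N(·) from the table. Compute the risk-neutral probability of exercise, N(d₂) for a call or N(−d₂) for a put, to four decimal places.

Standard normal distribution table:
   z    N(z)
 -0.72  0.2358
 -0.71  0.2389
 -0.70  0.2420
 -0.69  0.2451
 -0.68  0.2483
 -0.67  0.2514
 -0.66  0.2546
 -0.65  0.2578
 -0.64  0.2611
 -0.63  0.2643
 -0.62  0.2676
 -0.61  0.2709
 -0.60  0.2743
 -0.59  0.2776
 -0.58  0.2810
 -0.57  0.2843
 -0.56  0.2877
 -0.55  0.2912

σ√T = 0.14 × 0.7071 = 0.0990
ln(S/K) + (r + σ²/2)T = ln(460/440) + (0.042 + 0.14²/2)·0.5 = 0.0445 + 0.0259 = 0.0704
d₁ = 0.0704 / 0.0990 = 0.7107 ≈ 0.71
d₂ = d₁ − σ√T = 0.7107 − 0.0990 = 0.6117 ≈ 0.61
Pr(exercise) under Q = N(−d₂) = N(-0.61) = 0.2709

0.2709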